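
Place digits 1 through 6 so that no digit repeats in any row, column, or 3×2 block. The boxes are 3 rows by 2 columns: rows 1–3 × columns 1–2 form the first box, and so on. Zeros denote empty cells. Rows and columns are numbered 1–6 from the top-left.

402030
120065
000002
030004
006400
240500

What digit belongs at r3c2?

6

r1c6 = 1: row 1 has {2,3,4}; col 6 has {2,4,5}; box has {2,3,5,6} → only 1 remains.
r2c4 = 3: row 2 has {1,2,5,6}; col 4 has {4,5}; box has {2} → only 3 remains.
r3c5 = 4: row 3 has {2}; col 5 has {3,6}; box has {1,2,3,5,6} → only 4 remains.
r4c3 = 1: row 4 has {3,4}; col 3 has {2,6}; box has {4,5,6} → only 1 remains.
r4c4 = 2: row 4 has {1,3,4}; col 4 has {3,4,5}; box has {1,4,5,6} → only 2 remains.
r4c5 = 5: row 4 has {1,2,3,4}; col 5 has {3,4,6}; box has {4} → only 5 remains.
r5c1 = 5: row 5 has {4,6}; col 1 has {1,2,4}; box has {2,3,4} → only 5 remains.
r5c2 = 1: row 5 has {4,5,6}; col 2 has {2,3,4}; box has {2,3,4,5} → only 1 remains.
r5c5 = 2: row 5 has {1,4,5,6}; col 5 has {3,4,5,6}; box has {4,5} → only 2 remains.
r5c6 = 3: row 5 has {1,2,4,5,6}; col 6 has {1,2,4,5}; box has {2,4,5} → only 3 remains.
r6c3 = 3: row 6 has {2,4,5}; col 3 has {1,2,6}; box has {1,2,4,5,6} → only 3 remains.
r6c5 = 1: row 6 has {2,3,4,5}; col 5 has {2,3,4,5,6}; box has {2,3,4,5} → only 1 remains.
r6c6 = 6: row 6 has {1,2,3,4,5}; col 6 has {1,2,3,4,5}; box has {1,2,3,4,5} → only 6 remains.
r1c4 = 6: row 1 has {1,2,3,4}; col 4 has {2,3,4,5}; box has {2,3} → only 6 remains.
r2c3 = 4: row 2 has {1,2,3,5,6}; col 3 has {1,2,3,6}; box has {2,3,6} → only 4 remains.
r3c3 = 5: row 3 has {2,4}; col 3 has {1,2,3,4,6}; box has {2,3,4,6} → only 5 remains.
r3c4 = 1: row 3 has {2,4,5}; col 4 has {2,3,4,5,6}; box has {2,3,4,5,6} → only 1 remains.
r4c1 = 6: row 4 has {1,2,3,4,5}; col 1 has {1,2,4,5}; box has {1,2,3,4,5} → only 6 remains.
r1c2 = 5: row 1 has {1,2,3,4,6}; col 2 has {1,2,3,4}; box has {1,2,4} → only 5 remains.
r3c1 = 3: row 3 has {1,2,4,5}; col 1 has {1,2,4,5,6}; box has {1,2,4,5} → only 3 remains.
r3c2 = 6: row 3 has {1,2,3,4,5}; col 2 has {1,2,3,4,5}; box has {1,2,3,4,5} → only 6 remains.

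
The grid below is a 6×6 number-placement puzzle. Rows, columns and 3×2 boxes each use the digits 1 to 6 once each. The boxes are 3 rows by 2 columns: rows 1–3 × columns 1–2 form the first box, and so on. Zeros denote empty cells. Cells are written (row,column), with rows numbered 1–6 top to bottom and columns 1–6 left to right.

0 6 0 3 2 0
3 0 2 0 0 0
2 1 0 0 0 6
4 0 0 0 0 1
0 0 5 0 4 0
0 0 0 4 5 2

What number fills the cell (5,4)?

1

(1,1) = 5 (sole candidate).
(1,6) = 4 (sole candidate).
(2,2) = 4 (sole candidate).
(2,5) = 1 (sole candidate).
(2,6) = 5 (sole candidate).
(3,3) = 4 (sole candidate).
(3,4) = 5 (sole candidate).
(3,5) = 3 (sole candidate).
(4,5) = 6 (sole candidate).
(5,6) = 3 (sole candidate).
(6,2) = 3 (sole candidate).
(1,3) = 1 (sole candidate).
(2,4) = 6 (sole candidate).
(4,3) = 3 (sole candidate).
(4,4) = 2 (sole candidate).
(5,2) = 2 (sole candidate).
(5,4) = 1: row 5 has {2,3,4,5}; col 4 has {2,3,4,5,6}; box has {2,3,4,5} → only 1 remains.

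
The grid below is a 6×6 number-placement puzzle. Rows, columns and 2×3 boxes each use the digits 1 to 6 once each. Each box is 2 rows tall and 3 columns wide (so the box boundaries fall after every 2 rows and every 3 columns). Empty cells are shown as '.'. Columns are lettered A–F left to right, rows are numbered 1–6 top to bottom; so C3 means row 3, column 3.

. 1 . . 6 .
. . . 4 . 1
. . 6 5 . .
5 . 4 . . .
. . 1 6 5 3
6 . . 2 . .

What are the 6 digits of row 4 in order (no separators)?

D1 = 3 (sole candidate).
E2 = 2 (sole candidate).
D4 = 1: row 4 has {4,5}; col 4 has {2,3,4,5,6}; box has {5} → only 1 remains.
E4 = 3: row 4 has {1,4,5}; col 5 has {2,5,6}; box has {1,5} → only 3 remains.
F6 = 4 (sole candidate).
F1 = 5 (sole candidate).
A2 = 3 (sole candidate).
C2 = 5 (sole candidate).
E3 = 4 (sole candidate).
F3 = 2 (sole candidate).
B4 = 2: row 4 has {1,3,4,5}; col 2 has {1}; box has {4,5,6} → only 2 remains.
F4 = 6: row 4 has {1,2,3,4,5}; col 6 has {1,2,3,4,5}; box has {1,2,3,4,5} → only 6 remains.

524136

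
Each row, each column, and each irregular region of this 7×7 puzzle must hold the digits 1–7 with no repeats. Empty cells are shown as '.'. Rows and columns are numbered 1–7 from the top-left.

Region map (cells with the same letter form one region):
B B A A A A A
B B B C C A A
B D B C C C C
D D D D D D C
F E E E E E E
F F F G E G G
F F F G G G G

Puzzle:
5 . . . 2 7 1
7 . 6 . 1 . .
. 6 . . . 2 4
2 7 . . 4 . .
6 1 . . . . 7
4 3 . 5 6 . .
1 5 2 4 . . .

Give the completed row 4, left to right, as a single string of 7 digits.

r1c2 = 4: row 1 has {1,2,5,7}; col 2 has {1,3,5,6,7}; region has {5,6,7} → only 4 remains.
r1c3 = 3: row 1 has {1,2,4,5,7}; col 3 has {2,6}; region has {1,2,7} → only 3 remains.
r1c4 = 6: row 1 has {1,2,3,4,5,7}; col 4 has {4,5}; region has {1,2,3,7} → only 6 remains.
r2c2 = 2: row 2 has {1,6,7}; col 2 has {1,3,4,5,6,7}; region has {4,5,6,7} → only 2 remains.
r2c4 = 3: row 2 has {1,2,6,7}; col 4 has {4,5,6}; region has {1,2,4} → only 3 remains.
r2c7 = 5: row 2 has {1,2,3,6,7}; col 7 has {1,4,7}; region has {1,2,3,6,7} → only 5 remains.
r3c1 = 3: row 3 has {2,4,6}; col 1 has {1,2,4,5,6,7}; region has {2,4,5,6,7} → only 3 remains.
r3c3 = 1: row 3 has {2,3,4,6}; col 3 has {2,3,6}; region has {2,3,4,5,6,7} → only 1 remains.
r3c4 = 7: row 3 has {1,2,3,4,6}; col 4 has {3,4,5,6}; region has {1,2,3,4} → only 7 remains.
r3c5 = 5: row 3 has {1,2,3,4,6,7}; col 5 has {1,2,4,6}; region has {1,2,3,4,7} → only 5 remains.
r4c3 = 5: row 4 has {2,4,7}; col 3 has {1,2,3,6}; region has {2,4,6,7} → only 5 remains.
r4c4 = 1: row 4 has {2,4,5,7}; col 4 has {3,4,5,6,7}; region has {2,4,5,6,7} → only 1 remains.
r4c6 = 3: row 4 has {1,2,4,5,7}; col 6 has {2,7}; region has {1,2,4,5,6,7} → only 3 remains.
r4c7 = 6: row 4 has {1,2,3,4,5,7}; col 7 has {1,4,5,7}; region has {1,2,3,4,5,7} → only 6 remains.

2751436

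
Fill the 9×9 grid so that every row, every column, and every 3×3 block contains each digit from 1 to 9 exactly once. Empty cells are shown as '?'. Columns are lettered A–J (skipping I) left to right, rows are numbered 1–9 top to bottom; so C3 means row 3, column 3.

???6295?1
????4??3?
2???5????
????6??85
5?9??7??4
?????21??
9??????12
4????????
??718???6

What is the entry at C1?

3

A9 = 3: row 9 has {1,6,7,8}; col 1 has {2,4,5,9}; box has {4,7,9} → only 3 remains.
G2 = 2: in row 2, 2 can only go here (every other open cell in that row sees a 2).
D6 = 5: in row 6, 5 can only go here (every other open cell in that row sees a 5).
B9 = 2: in row 9, 2 can only go here (every other open cell in that row sees a 2).
C4 = 2: in row 4, 2 can only go here (every other open cell in that row sees a 2).
H5 = 2: in row 5, 2 can only go here (every other open cell in that row sees a 2).
D8 = 2: in row 8, 2 can only go here (every other open cell in that row sees a 2).
D4 = 9: in column 4, 9 can only go here (every other open cell in that column sees a 9).
E6 = 3: row 6 has {1,2,5}; col 5 has {2,4,5,6,8}; box has {2,5,6,7,9} → only 3 remains.
E7 = 7: row 7 has {1,2,9}; col 5 has {2,3,4,5,6,8}; box has {1,2,8} → only 7 remains.
E8 = 9: row 8 has {2,4}; col 5 has {2,3,4,5,6,7,8}; box has {1,2,7,8} → only 9 remains.
D5 = 8: row 5 has {2,4,5,7,9}; col 4 has {1,2,5,6,9}; box has {2,3,5,6,7,9} → only 8 remains.
E5 = 1: row 5 has {2,4,5,7,8,9}; col 5 has {2,3,4,5,6,7,8,9}; box has {2,3,5,6,7,8,9} → only 1 remains.
D2 = 7: row 2 has {2,3,4}; col 4 has {1,2,5,6,8,9}; box has {2,4,5,6,9} → only 7 remains.
D3 = 3: row 3 has {2,5}; col 4 has {1,2,5,6,7,8,9}; box has {2,4,5,6,7,9} → only 3 remains.
F4 = 4: row 4 has {2,5,6,8,9}; col 6 has {2,7,9}; box has {1,2,3,5,6,7,8,9} → only 4 remains.
D7 = 4: row 7 has {1,2,7,9}; col 4 has {1,2,3,5,6,7,8,9}; box has {1,2,7,8,9} → only 4 remains.
F9 = 5: row 9 has {1,2,3,6,7,8}; col 6 has {2,4,7,9}; box has {1,2,4,7,8,9} → only 5 remains.
C1 = 3: in column 3, 3 can only go here (every other open cell in that column sees a 3).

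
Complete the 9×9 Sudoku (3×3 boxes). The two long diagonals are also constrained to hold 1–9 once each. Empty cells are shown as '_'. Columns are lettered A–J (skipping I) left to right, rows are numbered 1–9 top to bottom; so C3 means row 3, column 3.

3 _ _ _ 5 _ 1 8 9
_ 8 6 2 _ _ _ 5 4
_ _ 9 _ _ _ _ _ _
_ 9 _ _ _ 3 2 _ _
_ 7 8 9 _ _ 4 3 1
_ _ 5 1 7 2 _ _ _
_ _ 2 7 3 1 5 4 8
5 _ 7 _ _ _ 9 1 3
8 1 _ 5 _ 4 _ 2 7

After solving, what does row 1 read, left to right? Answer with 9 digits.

324657189

C1 = 4: row 1 has {1,3,5,8,9}; col 3 has {2,5,6,7,8,9}; box has {3,6,8,9} → only 4 remains.
D1 = 6: row 1 has {1,3,4,5,8,9}; col 4 has {1,2,5,7,9}; box has {2,5} → only 6 remains.
F1 = 7: row 1 has {1,3,4,5,6,8,9}; col 6 has {1,2,3,4}; box has {2,5,6} → only 7 remains.
F2 = 9 (sole candidate).
F3 = 8 (sole candidate).
C4 = 1 (sole candidate).
D4 = 4 (sole candidate).
E5 = 6 (sole candidate).
F5 = 5 (sole candidate).
J6 = 6 (sole candidate).
B7 = 6 (sole candidate).
B8 = 4 (sole candidate).
D8 = 8 (sole candidate).
E8 = 2 (sole candidate).
F8 = 6 (sole candidate).
C9 = 3 (sole candidate).
E9 = 9 (sole candidate).
G9 = 6 (sole candidate).
B1 = 2: row 1 has {1,3,4,5,6,7,8,9}; col 2 has {1,4,6,7,8,9}; box has {3,4,6,8,9} → only 2 remains.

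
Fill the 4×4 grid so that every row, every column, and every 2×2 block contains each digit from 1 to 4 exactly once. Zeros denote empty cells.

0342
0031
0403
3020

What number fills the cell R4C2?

R1C1 = 1: row 1 has {2,3,4}; col 1 has {3}; box has {3} → only 1 remains.
R2C2 = 2: row 2 has {1,3}; col 2 has {3,4}; box has {1,3} → only 2 remains.
R3C1 = 2: row 3 has {3,4}; col 1 has {1,3}; box has {3,4} → only 2 remains.
R3C3 = 1: row 3 has {2,3,4}; col 3 has {2,3,4}; box has {2,3} → only 1 remains.
R4C2 = 1: row 4 has {2,3}; col 2 has {2,3,4}; box has {2,3,4} → only 1 remains.

1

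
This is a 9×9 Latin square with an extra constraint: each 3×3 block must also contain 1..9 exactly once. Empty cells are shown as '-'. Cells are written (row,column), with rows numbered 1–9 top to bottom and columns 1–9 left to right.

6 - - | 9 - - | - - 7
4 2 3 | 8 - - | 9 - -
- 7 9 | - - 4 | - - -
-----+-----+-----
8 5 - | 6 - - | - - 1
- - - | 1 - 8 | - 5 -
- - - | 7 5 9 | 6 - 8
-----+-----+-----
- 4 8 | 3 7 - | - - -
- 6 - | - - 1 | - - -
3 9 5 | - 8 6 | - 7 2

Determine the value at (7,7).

(1,3) = 1: row 1 has {6,7,9}; col 3 has {3,5,8,9}; box has {2,3,4,6,7,9} → only 1 remains.
(3,1) = 5: row 3 has {4,7,9}; col 1 has {3,4,6,8}; box has {1,2,3,4,6,7,9} → only 5 remains.
(3,4) = 2: row 3 has {4,5,7,9}; col 4 has {1,3,6,7,8,9}; box has {4,8,9} → only 2 remains.
(5,2) = 3: row 5 has {1,5,8}; col 2 has {2,4,5,6,7,9}; box has {5,8} → only 3 remains.
(6,2) = 1: row 6 has {5,6,7,8,9}; col 2 has {2,3,4,5,6,7,9}; box has {3,5,8} → only 1 remains.
(9,4) = 4: row 9 has {2,3,5,6,7,8,9}; col 4 has {1,2,3,6,7,8,9}; box has {1,3,6,7,8} → only 4 remains.
(9,7) = 1: row 9 has {2,3,4,5,6,7,8,9}; col 7 has {6,9}; box has {2,7} → only 1 remains.
(1,2) = 8: row 1 has {1,6,7,9}; col 2 has {1,2,3,4,5,6,7,9}; box has {1,2,3,4,5,6,7,9} → only 8 remains.
(1,5) = 3: row 1 has {1,6,7,8,9}; col 5 has {5,7,8}; box has {2,4,8,9} → only 3 remains.
(1,6) = 5: row 1 has {1,3,6,7,8,9}; col 6 has {1,4,6,8,9}; box has {2,3,4,8,9} → only 5 remains.
(2,6) = 7: row 2 has {2,3,4,8,9}; col 6 has {1,4,5,6,8,9}; box has {2,3,4,5,8,9} → only 7 remains.
(6,1) = 2: row 6 has {1,5,6,7,8,9}; col 1 has {3,4,5,6,8}; box has {1,3,5,8} → only 2 remains.
(6,3) = 4: row 6 has {1,2,5,6,7,8,9}; col 3 has {1,3,5,8,9}; box has {1,2,3,5,8} → only 4 remains.
(6,8) = 3: row 6 has {1,2,4,5,6,7,8,9}; col 8 has {5,7}; box has {1,5,6,8} → only 3 remains.
(7,1) = 1: row 7 has {3,4,7,8}; col 1 has {2,3,4,5,6,8}; box has {3,4,5,6,8,9} → only 1 remains.
(7,6) = 2: row 7 has {1,3,4,7,8}; col 6 has {1,4,5,6,7,8,9}; box has {1,3,4,6,7,8} → only 2 remains.
(7,7) = 5: row 7 has {1,2,3,4,7,8}; col 7 has {1,6,9}; box has {1,2,7} → only 5 remains.

5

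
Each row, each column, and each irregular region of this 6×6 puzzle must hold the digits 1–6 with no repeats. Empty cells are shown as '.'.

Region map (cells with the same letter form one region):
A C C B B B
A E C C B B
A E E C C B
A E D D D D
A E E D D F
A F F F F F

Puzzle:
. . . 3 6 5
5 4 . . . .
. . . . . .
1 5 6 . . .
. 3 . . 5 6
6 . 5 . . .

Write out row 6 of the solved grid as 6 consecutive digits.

625431

R2C3 = 3 (hidden single in row 2).
R2C4 = 6 (hidden single in row 2).
R3C1 = 3 (hidden single in row 3).
R3C4 = 5 (hidden single in row 3).
R3C2 = 6 (hidden single in row 3).
R1C3 = 4 (hidden single in column 3).
R1C1 = 2 (sole candidate).
R1C2 = 1 (sole candidate).
R3C5 = 2 (sole candidate).
R5C1 = 4 (sole candidate).
R6C2 = 2: row 6 has {5,6}; col 2 has {1,3,4,5,6}; region has {5,6} → only 2 remains.
R2C5 = 1 (sole candidate).
R2C6 = 2 (sole candidate).
R3C3 = 1 (sole candidate).
R3C6 = 4 (sole candidate).
R4C6 = 3 (sole candidate).
R5C3 = 2 (sole candidate).
R5C4 = 1 (sole candidate).
R6C4 = 4: row 6 has {2,5,6}; col 4 has {1,3,5,6}; region has {2,5,6} → only 4 remains.
R6C5 = 3: row 6 has {2,4,5,6}; col 5 has {1,2,5,6}; region has {2,4,5,6} → only 3 remains.
R6C6 = 1: row 6 has {2,3,4,5,6}; col 6 has {2,3,4,5,6}; region has {2,3,4,5,6} → only 1 remains.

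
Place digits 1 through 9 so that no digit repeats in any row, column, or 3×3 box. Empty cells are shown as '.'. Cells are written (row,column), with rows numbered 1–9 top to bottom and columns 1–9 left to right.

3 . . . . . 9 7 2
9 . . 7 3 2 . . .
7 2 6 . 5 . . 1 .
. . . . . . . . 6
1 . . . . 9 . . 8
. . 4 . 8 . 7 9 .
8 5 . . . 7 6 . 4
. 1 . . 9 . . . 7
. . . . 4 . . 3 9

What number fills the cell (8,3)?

3

(2,9) = 5: row 2 has {2,3,7,9}; col 9 has {2,4,6,7,8,9}; box has {1,2,7,9} → only 5 remains.
(3,9) = 3: row 3 has {1,2,5,6,7}; col 9 has {2,4,5,6,7,8,9}; box has {1,2,5,7,9} → only 3 remains.
(6,9) = 1: row 6 has {4,7,8,9}; col 9 has {2,3,4,5,6,7,8,9}; box has {6,7,8,9} → only 1 remains.
(7,8) = 2: row 7 has {4,5,6,7,8}; col 8 has {1,3,7,9}; box has {3,4,6,7,9} → only 2 remains.
(7,5) = 1: row 7 has {2,4,5,6,7,8}; col 5 has {3,4,5,8,9}; box has {4,7,9} → only 1 remains.
(1,5) = 6: row 1 has {2,3,7,9}; col 5 has {1,3,4,5,8,9}; box has {2,3,5,7} → only 6 remains.
(7,4) = 3: row 7 has {1,2,4,5,6,7,8}; col 4 has {7}; box has {1,4,7,9} → only 3 remains.
(7,3) = 9: row 7 has {1,2,3,4,5,6,7,8}; col 3 has {4,6}; box has {1,5,8} → only 9 remains.
(1,3) = 5: in row 1, 5 can only go here (every other open cell in that row sees a 5).
(2,3) = 1: in row 2, 1 can only go here (every other open cell in that row sees a 1).
(2,8) = 6: in row 2, 6 can only go here (every other open cell in that row sees a 6).
(3,4) = 9: in row 3, 9 can only go here (every other open cell in that row sees a 9).
(4,2) = 9: in row 4, 9 can only go here (every other open cell in that row sees a 9).
(4,3) = 8: in row 4, 8 can only go here (every other open cell in that row sees an 8).
(4,5) = 7: in row 4, 7 can only go here (every other open cell in that row sees a 7).
(5,5) = 2: row 5 has {1,8,9}; col 5 has {1,3,4,5,6,7,8,9}; box has {7,8,9} → only 2 remains.
(6,1) = 2: in row 6, 2 can only go here (every other open cell in that row sees a 2).
(4,1) = 5: row 4 has {6,7,8,9}; col 1 has {1,2,3,7,8,9}; box has {1,2,4,8,9} → only 5 remains.
(4,8) = 4: row 4 has {5,6,7,8,9}; col 8 has {1,2,3,6,7,9}; box has {1,6,7,8,9} → only 4 remains.
(5,8) = 5: row 5 has {1,2,8,9}; col 8 has {1,2,3,4,6,7,9}; box has {1,4,6,7,8,9} → only 5 remains.
(8,8) = 8: row 8 has {1,7,9}; col 8 has {1,2,3,4,5,6,7,9}; box has {2,3,4,6,7,9} → only 8 remains.
(9,1) = 6: row 9 has {3,4,9}; col 1 has {1,2,3,5,7,8,9}; box has {1,5,8,9} → only 6 remains.
(9,2) = 7: row 9 has {3,4,6,9}; col 2 has {1,2,5,9}; box has {1,5,6,8,9} → only 7 remains.
(9,3) = 2: row 9 has {3,4,6,7,9}; col 3 has {1,4,5,6,8,9}; box has {1,5,6,7,8,9} → only 2 remains.
(4,4) = 1: row 4 has {4,5,6,7,8,9}; col 4 has {3,7,9}; box has {2,7,8,9} → only 1 remains.
(4,6) = 3: row 4 has {1,4,5,6,7,8,9}; col 6 has {2,7,9}; box has {1,2,7,8,9} → only 3 remains.
(4,7) = 2: row 4 has {1,3,4,5,6,7,8,9}; col 7 has {6,7,9}; box has {1,4,5,6,7,8,9} → only 2 remains.
(5,7) = 3: row 5 has {1,2,5,8,9}; col 7 has {2,6,7,9}; box has {1,2,4,5,6,7,8,9} → only 3 remains.
(8,1) = 4: row 8 has {1,7,8,9}; col 1 has {1,2,3,5,6,7,8,9}; box has {1,2,5,6,7,8,9} → only 4 remains.
(8,3) = 3: row 8 has {1,4,7,8,9}; col 3 has {1,2,4,5,6,8,9}; box has {1,2,4,5,6,7,8,9} → only 3 remains.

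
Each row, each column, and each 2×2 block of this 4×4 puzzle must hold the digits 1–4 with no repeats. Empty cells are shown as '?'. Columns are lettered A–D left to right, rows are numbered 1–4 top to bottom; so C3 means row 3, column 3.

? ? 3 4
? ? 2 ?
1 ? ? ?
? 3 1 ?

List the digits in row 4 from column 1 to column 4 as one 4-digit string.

A1 = 2: row 1 has {3,4}; col 1 has {1}; box has {} → only 2 remains.
B1 = 1: row 1 has {2,3,4}; col 2 has {3}; box has {2} → only 1 remains.
B2 = 4: row 2 has {2}; col 2 has {1,3}; box has {1,2} → only 4 remains.
D2 = 1: row 2 has {2,4}; col 4 has {4}; box has {2,3,4} → only 1 remains.
B3 = 2: row 3 has {1}; col 2 has {1,3,4}; box has {1,3} → only 2 remains.
C3 = 4: row 3 has {1,2}; col 3 has {1,2,3}; box has {1} → only 4 remains.
D3 = 3: row 3 has {1,2,4}; col 4 has {1,4}; box has {1,4} → only 3 remains.
A4 = 4: row 4 has {1,3}; col 1 has {1,2}; box has {1,2,3} → only 4 remains.
D4 = 2: row 4 has {1,3,4}; col 4 has {1,3,4}; box has {1,3,4} → only 2 remains.

4312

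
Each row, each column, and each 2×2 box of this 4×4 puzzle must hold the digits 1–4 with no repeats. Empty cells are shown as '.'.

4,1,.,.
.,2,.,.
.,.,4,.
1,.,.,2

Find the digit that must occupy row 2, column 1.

row 1, column 4 = 3 (sole candidate).
row 2, column 1 = 3: row 2 has {2}; col 1 has {1,4}; box has {1,2,4} → only 3 remains.

3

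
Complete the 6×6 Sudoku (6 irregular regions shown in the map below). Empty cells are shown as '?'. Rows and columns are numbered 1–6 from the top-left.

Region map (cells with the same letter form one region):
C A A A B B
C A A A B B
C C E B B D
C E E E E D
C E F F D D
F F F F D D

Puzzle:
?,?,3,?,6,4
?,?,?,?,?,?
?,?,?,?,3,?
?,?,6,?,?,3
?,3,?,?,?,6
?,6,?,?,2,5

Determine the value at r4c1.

2

r3c6 = 1: row 3 has {3}; col 6 has {3,4,5,6}; region has {2,3,5,6} → only 1 remains.
r5c5 = 4: row 5 has {3,6}; col 5 has {2,3,6}; region has {1,2,3,5,6} → only 4 remains.
r2c6 = 2: row 2 has {}; col 6 has {1,3,4,5,6}; region has {3,4,6} → only 2 remains.
r3c4 = 5: row 3 has {1,3}; col 4 has {}; region has {2,3,4,6} → only 5 remains.
r2c5 = 1: row 2 has {2}; col 5 has {2,3,4,6}; region has {2,3,4,5,6} → only 1 remains.
r4c5 = 5: row 4 has {3,6}; col 5 has {1,2,3,4,6}; region has {3,6} → only 5 remains.
r2c1 = 3: in row 2, 3 can only go here (every other open cell in that row sees a 3).
r2c4 = 6: in row 2, 6 can only go here (every other open cell in that row sees a 6).
r3c1 = 6: in row 3, 6 can only go here (every other open cell in that row sees a 6).
r6c4 = 3: in row 6, 3 can only go here (every other open cell in that row sees a 3).
r4c4 = 4: in column 4, 4 can only go here (every other open cell in that column sees a 4).
r3c3 = 2: row 3 has {1,3,5,6}; col 3 has {3,6}; region has {3,4,5,6} → only 2 remains.
r4c2 = 1: row 4 has {3,4,5,6}; col 2 has {3,6}; region has {2,3,4,5,6} → only 1 remains.
r3c2 = 4: row 3 has {1,2,3,5,6}; col 2 has {1,3,6}; region has {3,6} → only 4 remains.
r4c1 = 2: row 4 has {1,3,4,5,6}; col 1 has {3,6}; region has {3,4,6} → only 2 remains.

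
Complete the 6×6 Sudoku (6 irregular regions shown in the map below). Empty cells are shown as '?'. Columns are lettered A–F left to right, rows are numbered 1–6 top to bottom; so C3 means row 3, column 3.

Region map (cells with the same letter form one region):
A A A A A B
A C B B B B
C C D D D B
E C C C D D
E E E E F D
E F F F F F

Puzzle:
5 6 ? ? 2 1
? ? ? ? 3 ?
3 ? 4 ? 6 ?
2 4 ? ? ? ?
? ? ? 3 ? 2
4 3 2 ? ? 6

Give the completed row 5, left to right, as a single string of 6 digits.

C1 = 3 (sole candidate).
D1 = 4 (sole candidate).
A2 = 1 (sole candidate).
F3 = 5 (sole candidate).
F4 = 3 (sole candidate).
A5 = 6: row 5 has {2,3}; col 1 has {1,2,3,4,5}; region has {2,3,4} → only 6 remains.
C2 = 6 (sole candidate).
D2 = 2 (sole candidate).
F2 = 4 (sole candidate).
D3 = 1 (sole candidate).
E4 = 5 (sole candidate).
D6 = 5 (sole candidate).
E6 = 1 (sole candidate).
B2 = 5 (sole candidate).
B3 = 2 (sole candidate).
C4 = 1 (sole candidate).
D4 = 6 (sole candidate).
B5 = 1: row 5 has {2,3,6}; col 2 has {2,3,4,5,6}; region has {2,3,4,6} → only 1 remains.
C5 = 5: row 5 has {1,2,3,6}; col 3 has {1,2,3,4,6}; region has {1,2,3,4,6} → only 5 remains.
E5 = 4: row 5 has {1,2,3,5,6}; col 5 has {1,2,3,5,6}; region has {1,2,3,5,6} → only 4 remains.

615342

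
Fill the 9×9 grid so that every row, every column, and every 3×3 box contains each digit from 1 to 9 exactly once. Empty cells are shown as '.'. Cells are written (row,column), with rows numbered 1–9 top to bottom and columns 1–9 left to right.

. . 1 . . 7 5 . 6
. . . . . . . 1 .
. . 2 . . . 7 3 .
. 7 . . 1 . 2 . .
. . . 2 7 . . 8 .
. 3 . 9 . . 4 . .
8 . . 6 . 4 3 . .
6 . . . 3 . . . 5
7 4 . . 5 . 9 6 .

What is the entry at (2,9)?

2

(2,7) = 8: row 2 has {1}; col 7 has {2,3,4,5,7,9}; box has {1,3,5,6,7} → only 8 remains.
(8,3) = 9: row 8 has {3,5,6}; col 3 has {1,2}; box has {4,6,7,8} → only 9 remains.
(8,7) = 1: row 8 has {3,5,6,9}; col 7 has {2,3,4,5,7,8,9}; box has {3,5,6,9} → only 1 remains.
(9,3) = 3: row 9 has {4,5,6,7,9}; col 3 has {1,2,9}; box has {4,6,7,8,9} → only 3 remains.
(5,7) = 6: row 5 has {2,7,8}; col 7 has {1,2,3,4,5,7,8,9}; box has {2,4,8} → only 6 remains.
(7,3) = 5: row 7 has {3,4,6,8}; col 3 has {1,2,3,9}; box has {3,4,6,7,8,9} → only 5 remains.
(8,2) = 2: row 8 has {1,3,5,6,9}; col 2 has {3,4,7}; box has {3,4,5,6,7,8,9} → only 2 remains.
(8,6) = 8: row 8 has {1,2,3,5,6,9}; col 6 has {4,7}; box has {3,4,5,6} → only 8 remains.
(9,4) = 1: row 9 has {3,4,5,6,7,9}; col 4 has {2,6,9}; box has {3,4,5,6,8} → only 1 remains.
(9,6) = 2: row 9 has {1,3,4,5,6,7,9}; col 6 has {4,7,8}; box has {1,3,4,5,6,8} → only 2 remains.
(9,9) = 8: row 9 has {1,2,3,4,5,6,7,9}; col 9 has {5,6}; box has {1,3,5,6,9} → only 8 remains.
(5,3) = 4: row 5 has {2,6,7,8}; col 3 has {1,2,3,5,9}; box has {3,7} → only 4 remains.
(7,2) = 1: row 7 has {3,4,5,6,8}; col 2 has {2,3,4,7}; box has {2,3,4,5,6,7,8,9} → only 1 remains.
(7,5) = 9: row 7 has {1,3,4,5,6,8}; col 5 has {1,3,5,7}; box has {1,2,3,4,5,6,8} → only 9 remains.
(8,4) = 7: row 8 has {1,2,3,5,6,8,9}; col 4 has {1,2,6,9}; box has {1,2,3,4,5,6,8,9} → only 7 remains.
(8,8) = 4: row 8 has {1,2,3,5,6,7,8,9}; col 8 has {1,3,6,8}; box has {1,3,5,6,8,9} → only 4 remains.
(2,3) = 7: in row 2, 7 can only go here (every other open cell in that row sees a 7).
(3,6) = 1: in row 3, 1 can only go here (every other open cell in that row sees a 1).
(4,4) = 4: in row 4, 4 can only go here (every other open cell in that row sees a 4).
(4,3) = 8: in row 4, 8 can only go here (every other open cell in that row sees an 8).
(6,3) = 6: row 6 has {3,4,9}; col 3 has {1,2,3,4,5,7,8,9}; box has {3,4,7,8} → only 6 remains.
(6,5) = 8: row 6 has {3,4,6,9}; col 5 has {1,3,5,7,9}; box has {1,2,4,7,9} → only 8 remains.
(6,6) = 5: row 6 has {3,4,6,8,9}; col 6 has {1,2,4,7,8}; box has {1,2,4,7,8,9} → only 5 remains.
(6,8) = 7: row 6 has {3,4,5,6,8,9}; col 8 has {1,3,4,6,8}; box has {2,4,6,8} → only 7 remains.
(6,9) = 1: row 6 has {3,4,5,6,7,8,9}; col 9 has {5,6,8}; box has {2,4,6,7,8} → only 1 remains.
(7,8) = 2: row 7 has {1,3,4,5,6,8,9}; col 8 has {1,3,4,6,7,8}; box has {1,3,4,5,6,8,9} → only 2 remains.
(7,9) = 7: row 7 has {1,2,3,4,5,6,8,9}; col 9 has {1,5,6,8}; box has {1,2,3,4,5,6,8,9} → only 7 remains.
(1,8) = 9: row 1 has {1,5,6,7}; col 8 has {1,2,3,4,6,7,8}; box has {1,3,5,6,7,8} → only 9 remains.
(3,9) = 4: row 3 has {1,2,3,7}; col 9 has {1,5,6,7,8}; box has {1,3,5,6,7,8,9} → only 4 remains.
(4,8) = 5: row 4 has {1,2,4,7,8}; col 8 has {1,2,3,4,6,7,8,9}; box has {1,2,4,6,7,8} → only 5 remains.
(5,6) = 3: row 5 has {2,4,6,7,8}; col 6 has {1,2,4,5,7,8}; box has {1,2,4,5,7,8,9} → only 3 remains.
(5,9) = 9: row 5 has {2,3,4,6,7,8}; col 9 has {1,4,5,6,7,8}; box has {1,2,4,5,6,7,8} → only 9 remains.
(6,1) = 2: row 6 has {1,3,4,5,6,7,8,9}; col 1 has {6,7,8}; box has {3,4,6,7,8} → only 2 remains.
(1,2) = 8: row 1 has {1,5,6,7,9}; col 2 has {1,2,3,4,7}; box has {1,2,7} → only 8 remains.
(1,4) = 3: row 1 has {1,5,6,7,8,9}; col 4 has {1,2,4,6,7,9}; box has {1,7} → only 3 remains.
(2,4) = 5: row 2 has {1,7,8}; col 4 has {1,2,3,4,6,7,9}; box has {1,3,7} → only 5 remains.
(2,9) = 2: row 2 has {1,5,7,8}; col 9 has {1,4,5,6,7,8,9}; box has {1,3,4,5,6,7,8,9} → only 2 remains.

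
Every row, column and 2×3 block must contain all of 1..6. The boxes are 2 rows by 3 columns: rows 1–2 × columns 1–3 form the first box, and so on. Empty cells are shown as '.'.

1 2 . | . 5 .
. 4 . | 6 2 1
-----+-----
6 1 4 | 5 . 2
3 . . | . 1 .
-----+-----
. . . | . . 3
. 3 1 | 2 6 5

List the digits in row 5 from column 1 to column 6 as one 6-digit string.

265143

r1c6 = 4 (sole candidate).
r2c1 = 5 (sole candidate).
r2c3 = 3 (sole candidate).
r3c5 = 3 (sole candidate).
r4c2 = 5 (sole candidate).
r4c3 = 2 (sole candidate).
r4c4 = 4 (sole candidate).
r4c6 = 6 (sole candidate).
r5c2 = 6: row 5 has {3}; col 2 has {1,2,3,4,5}; box has {1,3} → only 6 remains.
r5c3 = 5: row 5 has {3,6}; col 3 has {1,2,3,4}; box has {1,3,6} → only 5 remains.
r5c4 = 1: row 5 has {3,5,6}; col 4 has {2,4,5,6}; box has {2,3,5,6} → only 1 remains.
r5c5 = 4: row 5 has {1,3,5,6}; col 5 has {1,2,3,5,6}; box has {1,2,3,5,6} → only 4 remains.
r6c1 = 4 (sole candidate).
r1c3 = 6 (sole candidate).
r1c4 = 3 (sole candidate).
r5c1 = 2: row 5 has {1,3,4,5,6}; col 1 has {1,3,4,5,6}; box has {1,3,4,5,6} → only 2 remains.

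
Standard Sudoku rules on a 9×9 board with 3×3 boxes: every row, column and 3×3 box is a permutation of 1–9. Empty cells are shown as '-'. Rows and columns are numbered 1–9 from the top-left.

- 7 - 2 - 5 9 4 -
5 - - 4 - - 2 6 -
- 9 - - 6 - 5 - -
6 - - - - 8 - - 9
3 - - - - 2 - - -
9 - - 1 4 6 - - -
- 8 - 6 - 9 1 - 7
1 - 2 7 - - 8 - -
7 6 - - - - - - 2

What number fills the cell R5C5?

R1C1 = 8: row 1 has {2,4,5,7,9}; col 1 has {1,3,5,6,7,9}; box has {5,7,9} → only 8 remains.
R7C1 = 4: row 7 has {1,6,7,8,9}; col 1 has {1,3,5,6,7,8,9}; box has {1,2,6,7,8} → only 4 remains.
R3C1 = 2: row 3 has {5,6,9}; col 1 has {1,3,4,5,6,7,8,9}; box has {5,7,8,9} → only 2 remains.
R1C3 = 6: in row 1, 6 can only go here (every other open cell in that row sees a 6).
R2C5 = 9: in row 2, 9 can only go here (every other open cell in that row sees a 9).
R2C9 = 8: in row 2, 8 can only go here (every other open cell in that row sees an 8).
R2C6 = 7: in row 2, 7 can only go here (every other open cell in that row sees a 7).
R3C3 = 4: in row 3, 4 can only go here (every other open cell in that row sees a 4).
R3C8 = 7: in row 3, 7 can only go here (every other open cell in that row sees a 7).
R3C4 = 8: in row 3, 8 can only go here (every other open cell in that row sees an 8).
R5C4 = 9: in row 5, 9 can only go here (every other open cell in that row sees a 9).
R7C5 = 2: in row 7, 2 can only go here (every other open cell in that row sees a 2).
R8C9 = 6: in row 8, 6 can only go here (every other open cell in that row sees a 6).
R8C8 = 9: in row 8, 9 can only go here (every other open cell in that row sees a 9).
R5C7 = 6: in row 5, 6 can only go here (every other open cell in that row sees a 6).
R8C6 = 4: in row 8, 4 can only go here (every other open cell in that row sees a 4).
R9C7 = 4: in row 9, 4 can only go here (every other open cell in that row sees a 4).
R9C5 = 8: in row 9, 8 can only go here (every other open cell in that row sees an 8).
R9C3 = 9: in row 9, 9 can only go here (every other open cell in that row sees a 9).
R4C2 = 4: in row 4, 4 can only go here (every other open cell in that row sees a 4).
R4C8 = 2: in row 4, 2 can only go here (every other open cell in that row sees a 2).
R4C3 = 1: in row 4, 1 can only go here (every other open cell in that row sees a 1).
R2C3 = 3: row 2 has {2,4,5,6,7,8,9}; col 3 has {1,2,4,6,9}; box has {2,4,5,6,7,8,9} → only 3 remains.
R5C2 = 5: row 5 has {2,3,6,9}; col 2 has {4,6,7,8,9}; box has {1,3,4,6,9} → only 5 remains.
R5C5 = 7: row 5 has {2,3,5,6,9}; col 5 has {2,4,6,8,9}; box has {1,2,4,6,8,9} → only 7 remains.

7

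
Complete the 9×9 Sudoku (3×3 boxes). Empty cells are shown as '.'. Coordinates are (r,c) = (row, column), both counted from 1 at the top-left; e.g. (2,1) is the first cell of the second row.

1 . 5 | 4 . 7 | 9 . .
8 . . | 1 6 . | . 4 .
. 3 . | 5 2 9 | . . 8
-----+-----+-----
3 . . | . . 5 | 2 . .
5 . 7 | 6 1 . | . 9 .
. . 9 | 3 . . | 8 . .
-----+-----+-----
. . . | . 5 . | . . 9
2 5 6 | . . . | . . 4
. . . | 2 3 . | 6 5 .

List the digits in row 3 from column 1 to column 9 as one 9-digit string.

734529168

(1,5) = 8: row 1 has {1,4,5,7,9}; col 5 has {1,2,3,5,6}; box has {1,2,4,5,6,7,9} → only 8 remains.
(2,3) = 2: row 2 has {1,4,6,8}; col 3 has {5,6,7,9}; box has {1,3,5,8} → only 2 remains.
(2,6) = 3: row 2 has {1,2,4,6,8}; col 6 has {5,7,9}; box has {1,2,4,5,6,7,8,9} → only 3 remains.
(3,3) = 4: row 3 has {2,3,5,8,9}; col 3 has {2,5,6,7,9}; box has {1,2,3,5,8} → only 4 remains.
(5,9) = 3: row 5 has {1,5,6,7,9}; col 9 has {4,8,9}; box has {2,8,9} → only 3 remains.
(1,2) = 6: row 1 has {1,4,5,7,8,9}; col 2 has {3,5}; box has {1,2,3,4,5,8} → only 6 remains.
(1,9) = 2: row 1 has {1,4,5,6,7,8,9}; col 9 has {3,4,8,9}; box has {4,8,9} → only 2 remains.
(3,1) = 7: row 3 has {2,3,4,5,8,9}; col 1 has {1,2,3,5,8}; box has {1,2,3,4,5,6,8} → only 7 remains.
(3,7) = 1: row 3 has {2,3,4,5,7,8,9}; col 7 has {2,6,8,9}; box has {2,4,8,9} → only 1 remains.
(3,8) = 6: row 3 has {1,2,3,4,5,7,8,9}; col 8 has {4,5,9}; box has {1,2,4,8,9} → only 6 remains.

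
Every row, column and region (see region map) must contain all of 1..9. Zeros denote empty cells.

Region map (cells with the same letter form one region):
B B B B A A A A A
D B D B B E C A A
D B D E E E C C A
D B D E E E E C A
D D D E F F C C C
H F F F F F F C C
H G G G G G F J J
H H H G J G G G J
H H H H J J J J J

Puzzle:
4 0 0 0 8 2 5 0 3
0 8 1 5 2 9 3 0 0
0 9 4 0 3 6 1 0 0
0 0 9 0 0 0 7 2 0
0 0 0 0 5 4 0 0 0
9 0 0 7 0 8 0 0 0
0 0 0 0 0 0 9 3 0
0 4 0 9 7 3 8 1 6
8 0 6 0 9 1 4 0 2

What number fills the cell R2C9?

4

R1C3 = 7 (sole candidate).
R3C9 = 7 (sole candidate).
R4C6 = 5 (sole candidate).
R5C7 = 6 (sole candidate).
R6C7 = 2 (sole candidate).
R7C6 = 7 (sole candidate).
R9C4 = 3 (sole candidate).
R9C8 = 5 (sole candidate).
R2C9 = 4: row 2 has {1,2,3,5,8,9}; col 9 has {2,3,6,7}; region has {2,3,5,7,8} → only 4 remains.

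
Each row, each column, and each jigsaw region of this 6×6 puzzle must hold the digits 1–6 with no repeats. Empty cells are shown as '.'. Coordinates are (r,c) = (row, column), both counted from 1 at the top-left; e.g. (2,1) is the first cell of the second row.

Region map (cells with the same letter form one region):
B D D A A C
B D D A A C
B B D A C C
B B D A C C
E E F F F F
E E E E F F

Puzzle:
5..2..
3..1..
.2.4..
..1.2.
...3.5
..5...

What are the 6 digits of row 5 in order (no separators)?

(6,4) = 6: row 6 has {5}; col 4 has {1,2,3,4}; region has {5} → only 6 remains.
(4,4) = 5: row 4 has {1,2}; col 4 has {1,2,3,4,6}; region has {1,2,4} → only 5 remains.
(2,5) = 6: row 2 has {1,3}; col 5 has {2}; region has {1,2,4,5} → only 6 remains.
(2,6) = 4: row 2 has {1,3,6}; col 6 has {5}; region has {2} → only 4 remains.
(1,5) = 3: row 1 has {2,5}; col 5 has {2,6}; region has {1,2,4,5,6} → only 3 remains.
(2,2) = 5: row 2 has {1,3,4,6}; col 2 has {2}; region has {1} → only 5 remains.
(2,3) = 2: row 2 has {1,3,4,5,6}; col 3 has {1,5}; region has {1,5} → only 2 remains.
(1,6) = 1: in row 1, 1 can only go here (every other open cell in that row sees a 1).
(3,5) = 5: row 3 has {2,4}; col 5 has {2,3,6}; region has {1,2,4} → only 5 remains.
(6,6) = 2: row 6 has {5,6}; col 6 has {1,4,5}; region has {3,5} → only 2 remains.
(3,1) = 1: in row 3, 1 can only go here (every other open cell in that row sees a 1).
(6,1) = 4: row 6 has {2,5,6}; col 1 has {1,3,5}; region has {5,6} → only 4 remains.
(6,5) = 1: row 6 has {2,4,5,6}; col 5 has {2,3,5,6}; region has {2,3,5} → only 1 remains.
(4,1) = 6: row 4 has {1,2,5}; col 1 has {1,3,4,5}; region has {1,2,3,5} → only 6 remains.
(4,2) = 4: row 4 has {1,2,5,6}; col 2 has {2,5}; region has {1,2,3,5,6} → only 4 remains.
(4,6) = 3: row 4 has {1,2,4,5,6}; col 6 has {1,2,4,5}; region has {1,2,4,5} → only 3 remains.
(5,1) = 2: row 5 has {3,5}; col 1 has {1,3,4,5,6}; region has {4,5,6} → only 2 remains.
(5,2) = 1: row 5 has {2,3,5}; col 2 has {2,4,5}; region has {2,4,5,6} → only 1 remains.
(5,5) = 4: row 5 has {1,2,3,5}; col 5 has {1,2,3,5,6}; region has {1,2,3,5} → only 4 remains.
(6,2) = 3: row 6 has {1,2,4,5,6}; col 2 has {1,2,4,5}; region has {1,2,4,5,6} → only 3 remains.
(1,2) = 6: row 1 has {1,2,3,5}; col 2 has {1,2,3,4,5}; region has {1,2,5} → only 6 remains.
(1,3) = 4: row 1 has {1,2,3,5,6}; col 3 has {1,2,5}; region has {1,2,5,6} → only 4 remains.
(3,3) = 3: row 3 has {1,2,4,5}; col 3 has {1,2,4,5}; region has {1,2,4,5,6} → only 3 remains.
(3,6) = 6: row 3 has {1,2,3,4,5}; col 6 has {1,2,3,4,5}; region has {1,2,3,4,5} → only 6 remains.
(5,3) = 6: row 5 has {1,2,3,4,5}; col 3 has {1,2,3,4,5}; region has {1,2,3,4,5} → only 6 remains.

216345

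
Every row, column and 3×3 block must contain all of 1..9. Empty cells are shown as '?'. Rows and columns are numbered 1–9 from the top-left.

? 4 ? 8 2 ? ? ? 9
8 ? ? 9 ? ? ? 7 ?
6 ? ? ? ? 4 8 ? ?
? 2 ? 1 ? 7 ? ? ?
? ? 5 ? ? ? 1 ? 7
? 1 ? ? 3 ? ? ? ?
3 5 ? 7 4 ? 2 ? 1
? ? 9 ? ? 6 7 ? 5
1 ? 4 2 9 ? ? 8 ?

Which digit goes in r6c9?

r2c2 = 3 (sole candidate).
r7c6 = 8 (sole candidate).
r8c1 = 2 (sole candidate).
r8c2 = 8 (sole candidate).
r8c4 = 3 (sole candidate).
r8c5 = 1 (sole candidate).
r8c8 = 4 (sole candidate).
r9c6 = 5 (sole candidate).
r2c6 = 1 (sole candidate).
r3c4 = 5 (sole candidate).
r3c5 = 7 (sole candidate).
r7c3 = 6 (sole candidate).
r7c8 = 9 (sole candidate).
r9c2 = 7 (sole candidate).
r1c6 = 3 (sole candidate).
r2c3 = 2 (sole candidate).
r2c5 = 6 (sole candidate).
r2c9 = 4 (sole candidate).
r3c2 = 9 (sole candidate).
r3c3 = 1 (sole candidate).
r5c2 = 6 (sole candidate).
r5c4 = 4 (sole candidate).
r5c5 = 8 (sole candidate).
r6c4 = 6 (sole candidate).
r1c3 = 7 (sole candidate).
r2c7 = 5 (sole candidate).
r4c5 = 5 (sole candidate).
r5c1 = 9 (sole candidate).
r5c6 = 2 (sole candidate).
r5c8 = 3 (sole candidate).
r6c3 = 8 (sole candidate).
r6c6 = 9 (sole candidate).
r6c7 = 4 (sole candidate).
r6c9 = 2: row 6 has {1,3,4,6,8,9}; col 9 has {1,4,5,7,9}; box has {1,3,4,7} → only 2 remains.

2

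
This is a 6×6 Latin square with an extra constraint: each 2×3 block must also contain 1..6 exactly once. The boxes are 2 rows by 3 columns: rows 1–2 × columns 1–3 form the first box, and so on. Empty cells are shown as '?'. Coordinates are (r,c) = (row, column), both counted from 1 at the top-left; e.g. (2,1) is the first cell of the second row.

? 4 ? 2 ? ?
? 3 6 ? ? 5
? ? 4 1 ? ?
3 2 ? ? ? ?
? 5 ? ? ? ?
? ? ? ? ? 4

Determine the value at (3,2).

6

(2,4) = 4: row 2 has {3,5,6}; col 4 has {1,2}; box has {2,5} → only 4 remains.
(2,5) = 1: row 2 has {3,4,5,6}; col 5 has {}; box has {2,4,5} → only 1 remains.
(3,2) = 6: row 3 has {1,4}; col 2 has {2,3,4,5}; box has {2,3,4} → only 6 remains.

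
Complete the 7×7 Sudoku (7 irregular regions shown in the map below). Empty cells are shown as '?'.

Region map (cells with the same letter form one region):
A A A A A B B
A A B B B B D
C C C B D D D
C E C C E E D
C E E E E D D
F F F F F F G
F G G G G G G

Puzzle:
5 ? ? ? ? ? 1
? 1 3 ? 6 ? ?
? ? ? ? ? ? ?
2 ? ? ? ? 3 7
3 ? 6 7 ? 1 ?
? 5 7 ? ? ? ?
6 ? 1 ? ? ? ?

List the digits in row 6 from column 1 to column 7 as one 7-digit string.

4571326

row 4, column 2 = 4: row 4 has {2,3,7}; col 2 has {1,5}; region has {3,6,7} → only 4 remains.
row 4, column 3 = 5: row 4 has {2,3,4,7}; col 3 has {1,3,6,7}; region has {2,3} → only 5 remains.
row 4, column 5 = 1: row 4 has {2,3,4,5,7}; col 5 has {6}; region has {3,4,6,7} → only 1 remains.
row 5, column 2 = 2: row 5 has {1,3,6,7}; col 2 has {1,4,5}; region has {1,3,4,6,7} → only 2 remains.
row 5, column 5 = 5: row 5 has {1,2,3,6,7}; col 5 has {1,6}; region has {1,2,3,4,6,7} → only 5 remains.
row 5, column 7 = 4: row 5 has {1,2,3,5,6,7}; col 7 has {1,7}; region has {1,7} → only 4 remains.
row 3, column 3 = 4: row 3 has {}; col 3 has {1,3,5,6,7}; region has {2,3,5} → only 4 remains.
row 4, column 4 = 6: row 4 has {1,2,3,4,5,7}; col 4 has {7}; region has {2,3,4,5} → only 6 remains.
row 1, column 3 = 2: row 1 has {1,5}; col 3 has {1,3,4,5,6,7}; region has {1,5} → only 2 remains.
row 3, column 2 = 7: row 3 has {4}; col 2 has {1,2,4,5}; region has {2,3,4,5,6} → only 7 remains.
row 7, column 2 = 3: row 7 has {1,6}; col 2 has {1,2,4,5,7}; region has {1} → only 3 remains.
row 1, column 2 = 6: row 1 has {1,2,5}; col 2 has {1,2,3,4,5,7}; region has {1,2,5} → only 6 remains.
row 3, column 1 = 1: row 3 has {4,7}; col 1 has {2,3,5,6}; region has {2,3,4,5,6,7} → only 1 remains.
row 6, column 1 = 4: row 6 has {5,7}; col 1 has {1,2,3,5,6}; region has {5,6,7} → only 4 remains.
row 6, column 6 = 2: row 6 has {4,5,7}; col 6 has {1,3}; region has {4,5,6,7} → only 2 remains.
row 6, column 7 = 6: row 6 has {2,4,5,7}; col 7 has {1,4,7}; region has {1,3} → only 6 remains.
row 2, column 1 = 7: row 2 has {1,3,6}; col 1 has {1,2,3,4,5,6}; region has {1,2,5,6} → only 7 remains.
row 6, column 5 = 3: row 6 has {2,4,5,6,7}; col 5 has {1,5,6}; region has {2,4,5,6,7} → only 3 remains.
row 1, column 5 = 4: row 1 has {1,2,5,6}; col 5 has {1,3,5,6}; region has {1,2,5,6,7} → only 4 remains.
row 1, column 6 = 7: row 1 has {1,2,4,5,6}; col 6 has {1,2,3}; region has {1,3,6} → only 7 remains.
row 3, column 5 = 2: row 3 has {1,4,7}; col 5 has {1,3,4,5,6}; region has {1,4,7} → only 2 remains.
row 6, column 4 = 1: row 6 has {2,3,4,5,6,7}; col 4 has {6,7}; region has {2,3,4,5,6,7} → only 1 remains.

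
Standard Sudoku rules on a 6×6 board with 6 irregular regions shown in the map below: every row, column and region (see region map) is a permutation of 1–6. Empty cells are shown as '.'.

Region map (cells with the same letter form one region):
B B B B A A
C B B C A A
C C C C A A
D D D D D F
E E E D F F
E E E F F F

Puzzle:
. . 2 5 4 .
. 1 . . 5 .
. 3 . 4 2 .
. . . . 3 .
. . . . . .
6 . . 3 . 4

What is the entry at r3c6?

6

r1c1 = 3: row 1 has {2,4,5}; col 1 has {6}; region has {1,2,5} → only 3 remains.
r1c2 = 6: row 1 has {2,3,4,5}; col 2 has {1,3}; region has {1,2,3,5} → only 6 remains.
r1c6 = 1: row 1 has {2,3,4,5,6}; col 6 has {4}; region has {2,4,5} → only 1 remains.
r2c1 = 2: row 2 has {1,5}; col 1 has {3,6}; region has {3,4} → only 2 remains.
r2c3 = 4: row 2 has {1,2,5}; col 3 has {2}; region has {1,2,3,5,6} → only 4 remains.
r2c4 = 6: row 2 has {1,2,4,5}; col 4 has {3,4,5}; region has {2,3,4} → only 6 remains.
r2c6 = 3: row 2 has {1,2,4,5,6}; col 6 has {1,4}; region has {1,2,4,5} → only 3 remains.
r3c6 = 6: row 3 has {2,3,4}; col 6 has {1,3,4}; region has {1,2,3,4,5} → only 6 remains.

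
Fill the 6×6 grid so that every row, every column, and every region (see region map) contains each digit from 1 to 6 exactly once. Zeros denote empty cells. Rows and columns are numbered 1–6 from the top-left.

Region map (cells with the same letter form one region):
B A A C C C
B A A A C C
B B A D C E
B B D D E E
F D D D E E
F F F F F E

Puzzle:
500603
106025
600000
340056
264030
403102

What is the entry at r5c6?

r2c2 = 3: row 2 has {1,2,5,6}; col 2 has {4,6}; region has {6} → only 3 remains.
r2c4 = 4: row 2 has {1,2,3,5,6}; col 4 has {1,6}; region has {3,6} → only 4 remains.
r3c2 = 2: row 3 has {6}; col 2 has {3,4,6}; region has {1,3,4,5,6} → only 2 remains.
r4c4 = 2: row 4 has {3,4,5,6}; col 4 has {1,4,6}; region has {4,6} → only 2 remains.
r5c4 = 5: row 5 has {2,3,4,6}; col 4 has {1,2,4,6}; region has {2,4,6} → only 5 remains.
r5c6 = 1: row 5 has {2,3,4,5,6}; col 6 has {2,3,5,6}; region has {2,3,5,6} → only 1 remains.

1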